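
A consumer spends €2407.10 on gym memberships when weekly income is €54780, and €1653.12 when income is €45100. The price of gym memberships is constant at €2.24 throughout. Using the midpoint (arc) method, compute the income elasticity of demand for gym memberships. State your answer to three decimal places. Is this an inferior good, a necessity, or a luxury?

1.916 (luxury)

With a constant price, Q₁ = 2407.10/2.24 = 1074.598 and Q₂ = 1653.12/2.24 = 738.000 (equivalently, work directly with expenditure since P cancels).
Midpoint %ΔQ = (1653.12 − 2407.10)/2030.11 = -0.37140; midpoint %ΔI = (45100 − 54780)/49940 = -0.19383.
η = -0.37140 / -0.19383 = 1.916.
η > 1 ⇒ luxury.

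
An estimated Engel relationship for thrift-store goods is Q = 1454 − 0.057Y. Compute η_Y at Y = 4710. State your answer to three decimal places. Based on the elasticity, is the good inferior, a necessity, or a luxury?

At Y = 4710: Q = 1185.530.
dQ/dY = −0.057.
η = (dQ/dY)·(Y/Q) = -0.057 × (4710/1185.530) = -0.226.
Since η < 0, the good is an inferior good.

-0.226 (inferior good)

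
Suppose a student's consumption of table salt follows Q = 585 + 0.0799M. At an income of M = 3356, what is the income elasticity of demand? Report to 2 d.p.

0.31

At M = 3356: Q = 853.144.
dQ/dM = 0.0799.
η = (dQ/dM)·(M/Q) = 0.0799 × (3356/853.144) = 0.31.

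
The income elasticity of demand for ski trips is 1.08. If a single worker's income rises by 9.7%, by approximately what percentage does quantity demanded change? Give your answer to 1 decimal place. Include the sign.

10.5%

%ΔQ ≈ η × %ΔI = 1.08 × 9.7% = 10.5%.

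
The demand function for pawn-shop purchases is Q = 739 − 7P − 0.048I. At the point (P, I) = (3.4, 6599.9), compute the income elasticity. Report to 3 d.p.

-0.795

At P = 3.4, I = 6599.9: Q = 398.405.
Holding P constant, ∂Q/∂I = −0.048.
η_I = (∂Q/∂I)·(I/Q) = -0.048 × (6599.9/398.405) = -0.795.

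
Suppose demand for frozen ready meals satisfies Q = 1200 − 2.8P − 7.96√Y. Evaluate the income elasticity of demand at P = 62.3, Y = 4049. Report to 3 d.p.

-0.488

At P = 62.3, Y = 4049: Q = 519.051.
Holding P constant, ∂Q/∂Y = -7.96/(2√Y) = -0.0625474.
η_Y = (∂Q/∂Y)·(Y/Q) = -0.0625474 × (4049/519.051) = -0.488.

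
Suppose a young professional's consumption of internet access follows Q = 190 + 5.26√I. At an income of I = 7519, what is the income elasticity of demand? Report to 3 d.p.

0.353

At I = 7519: Q = 646.106.
dQ/dI = 5.26/(2√I) = 0.0303302 at this income.
η = (dQ/dI)·(I/Q) = 0.0303302 × (7519/646.106) = 0.353.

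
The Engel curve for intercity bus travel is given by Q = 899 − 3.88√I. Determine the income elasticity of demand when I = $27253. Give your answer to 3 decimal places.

-1.239

At I = 27253: Q = 258.471.
dQ/dI = -3.88/(2√I) = -0.0117515 at this income.
η = (dQ/dI)·(I/Q) = -0.0117515 × (27253/258.471) = -1.239.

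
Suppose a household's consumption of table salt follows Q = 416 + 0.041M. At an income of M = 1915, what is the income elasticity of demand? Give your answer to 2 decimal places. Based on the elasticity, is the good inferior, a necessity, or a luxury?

At M = 1915: Q = 494.515.
dQ/dM = 0.041.
η = (dQ/dM)·(M/Q) = 0.041 × (1915/494.515) = 0.16.
Since 0 < η < 1, the good is a necessity.

0.16 (necessity)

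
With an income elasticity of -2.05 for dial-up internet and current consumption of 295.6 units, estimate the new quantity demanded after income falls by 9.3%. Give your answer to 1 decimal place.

352.0

%ΔQ ≈ η × %ΔI = -2.05 × (-9.3%) = 19.065%.
New Q ≈ 295.6 × (1 + 0.19065) = 352.0.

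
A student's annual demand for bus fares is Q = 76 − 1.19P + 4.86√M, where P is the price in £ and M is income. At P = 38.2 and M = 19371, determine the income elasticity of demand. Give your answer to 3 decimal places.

At P = 38.2, M = 19371: Q = 706.956.
Holding P constant, ∂Q/∂M = 4.86/(2√M) = 0.0174594.
η_M = (∂Q/∂M)·(M/Q) = 0.0174594 × (19371/706.956) = 0.478.

0.478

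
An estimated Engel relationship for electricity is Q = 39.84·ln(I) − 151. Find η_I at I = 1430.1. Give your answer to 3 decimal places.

0.288

At I = 1430.1: Q = 138.458.
dQ/dI = 39.84/I = 0.0278582 at this income.
η = (dQ/dI)·(I/Q) = 0.0278582 × (1430.1/138.458) = 0.288.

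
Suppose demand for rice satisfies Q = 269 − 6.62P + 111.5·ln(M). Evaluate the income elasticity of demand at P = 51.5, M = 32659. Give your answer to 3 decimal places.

At P = 51.5, M = 32659: Q = 1086.987.
Holding P constant, ∂Q/∂M = 111.5/M = 0.00341407.
η_M = (∂Q/∂M)·(M/Q) = 0.00341407 × (32659/1086.987) = 0.103.

0.103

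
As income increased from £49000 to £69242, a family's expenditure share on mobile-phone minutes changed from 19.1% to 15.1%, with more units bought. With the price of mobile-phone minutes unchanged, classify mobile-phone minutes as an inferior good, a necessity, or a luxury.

necessity

Quantity rises but the budget share falls as income rises, so 0 < η < 1.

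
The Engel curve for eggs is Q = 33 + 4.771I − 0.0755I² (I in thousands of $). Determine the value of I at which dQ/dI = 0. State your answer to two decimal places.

31.60

dQ/dI = 4.771 − 0.151I.
The good is inferior where dQ/dI < 0. Setting dQ/dI = 0 gives I = 4.771 / 0.151 = 31.60.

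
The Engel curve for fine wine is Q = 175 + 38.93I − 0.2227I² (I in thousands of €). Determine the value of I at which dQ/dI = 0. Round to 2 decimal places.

dQ/dI = 38.93 − 0.4454I.
The good is inferior where dQ/dI < 0. Setting dQ/dI = 0 gives I = 38.93 / 0.4454 = 87.40.

87.40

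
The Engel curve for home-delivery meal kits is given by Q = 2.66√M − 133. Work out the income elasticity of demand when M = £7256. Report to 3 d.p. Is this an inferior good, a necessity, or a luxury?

At M = 7256: Q = 93.585.
dQ/dM = 2.66/(2√M) = 0.0156136 at this income.
η = (dQ/dM)·(M/Q) = 0.0156136 × (7256/93.585) = 1.211.
Since η > 1, the good is a luxury.

1.211 (luxury)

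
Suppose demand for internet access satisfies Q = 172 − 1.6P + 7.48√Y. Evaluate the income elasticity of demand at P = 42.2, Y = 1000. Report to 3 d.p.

0.347

At P = 42.2, Y = 1000: Q = 341.018.
Holding P constant, ∂Q/∂Y = 7.48/(2√Y) = 0.118269.
η_Y = (∂Q/∂Y)·(Y/Q) = 0.118269 × (1000/341.018) = 0.347.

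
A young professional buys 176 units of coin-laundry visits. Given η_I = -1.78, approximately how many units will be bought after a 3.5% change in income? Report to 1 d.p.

%ΔQ ≈ η × %ΔI = -1.78 × 3.5% = -6.23%.
New Q ≈ 176 × (1 − 0.0623) = 165.0.

165.0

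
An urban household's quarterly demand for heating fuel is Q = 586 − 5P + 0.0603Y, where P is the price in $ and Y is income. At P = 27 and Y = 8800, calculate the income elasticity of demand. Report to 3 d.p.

0.541

At P = 27, Y = 8800: Q = 981.640.
Holding P constant, ∂Q/∂Y = 0.0603.
η_Y = (∂Q/∂Y)·(Y/Q) = 0.0603 × (8800/981.640) = 0.541.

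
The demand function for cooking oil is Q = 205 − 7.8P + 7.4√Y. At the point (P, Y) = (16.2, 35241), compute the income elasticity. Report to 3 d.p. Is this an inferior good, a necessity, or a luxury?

At P = 16.2, Y = 35241: Q = 1467.811.
Holding P constant, ∂Q/∂Y = 7.4/(2√Y) = 0.0197096.
η_Y = (∂Q/∂Y)·(Y/Q) = 0.0197096 × (35241/1467.811) = 0.473.
Since 0 < η < 1, this is a necessity.

0.473 (necessity)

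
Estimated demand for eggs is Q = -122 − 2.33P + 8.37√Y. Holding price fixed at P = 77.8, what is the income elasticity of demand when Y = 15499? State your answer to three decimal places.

At P = 77.8, Y = 15499: Q = 738.749.
Holding P constant, ∂Q/∂Y = 8.37/(2√Y) = 0.0336158.
η_Y = (∂Q/∂Y)·(Y/Q) = 0.0336158 × (15499/738.749) = 0.705.

0.705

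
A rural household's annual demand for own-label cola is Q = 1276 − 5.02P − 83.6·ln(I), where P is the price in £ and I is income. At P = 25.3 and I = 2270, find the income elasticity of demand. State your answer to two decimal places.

-0.17

At P = 25.3, I = 2270: Q = 502.972.
Holding P constant, ∂Q/∂I = -83.6/I = -0.0368282.
η_I = (∂Q/∂I)·(I/Q) = -0.0368282 × (2270/502.972) = -0.17.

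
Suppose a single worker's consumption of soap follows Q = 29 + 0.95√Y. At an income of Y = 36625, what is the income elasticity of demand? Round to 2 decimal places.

At Y = 36625: Q = 210.808.
dQ/dY = 0.95/(2√Y) = 0.00248202 at this income.
η = (dQ/dY)·(Y/Q) = 0.00248202 × (36625/210.808) = 0.43.

0.43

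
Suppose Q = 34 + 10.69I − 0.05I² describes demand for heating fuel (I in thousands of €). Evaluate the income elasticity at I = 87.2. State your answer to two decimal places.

0.29

At I = 87.2: Q = 585.9760.
dQ/dI = 10.69 − 0.1I = 1.97000.
η = (dQ/dI)·(I/Q) = 1.97000 × (87.2/585.9760) = 0.29.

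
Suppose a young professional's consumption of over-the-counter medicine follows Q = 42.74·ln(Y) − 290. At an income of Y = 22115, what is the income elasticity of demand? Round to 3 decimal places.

At Y = 22115: Q = 137.571.
dQ/dY = 42.74/Y = 0.00193262 at this income.
η = (dQ/dY)·(Y/Q) = 0.00193262 × (22115/137.571) = 0.311.

0.311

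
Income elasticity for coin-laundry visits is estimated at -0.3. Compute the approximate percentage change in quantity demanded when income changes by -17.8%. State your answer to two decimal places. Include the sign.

5.34%

%ΔQ ≈ η × %ΔI = -0.3 × (-17.8%) = 5.34%.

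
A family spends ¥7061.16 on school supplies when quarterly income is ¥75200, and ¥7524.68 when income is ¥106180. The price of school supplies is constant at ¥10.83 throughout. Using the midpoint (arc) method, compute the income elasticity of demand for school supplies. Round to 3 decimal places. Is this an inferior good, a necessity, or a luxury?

0.186 (necessity)

With a constant price, Q₁ = 7061.16/10.83 = 652.000 and Q₂ = 7524.68/10.83 = 694.800 (equivalently, work directly with expenditure since P cancels).
Midpoint %ΔQ = (7524.68 − 7061.16)/7292.92 = 0.06356; midpoint %ΔI = (106180 − 75200)/90690 = 0.34160.
η = 0.06356 / 0.34160 = 0.186.
0 < η < 1 ⇒ necessity.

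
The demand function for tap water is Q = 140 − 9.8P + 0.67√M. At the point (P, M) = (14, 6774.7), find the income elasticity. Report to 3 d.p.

0.476

At P = 14, M = 6774.7: Q = 57.947.
Holding P constant, ∂Q/∂M = 0.67/(2√M) = 0.00407005.
η_M = (∂Q/∂M)·(M/Q) = 0.00407005 × (6774.7/57.947) = 0.476.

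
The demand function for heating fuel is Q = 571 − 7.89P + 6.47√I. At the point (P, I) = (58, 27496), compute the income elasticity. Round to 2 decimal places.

At P = 58, I = 27496: Q = 1186.230.
Holding P constant, ∂Q/∂I = 6.47/(2√I) = 0.0195092.
η_I = (∂Q/∂I)·(I/Q) = 0.0195092 × (27496/1186.230) = 0.45.

0.45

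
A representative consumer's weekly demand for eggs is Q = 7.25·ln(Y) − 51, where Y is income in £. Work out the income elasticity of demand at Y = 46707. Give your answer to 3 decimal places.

0.269

At Y = 46707: Q = 26.949.
dQ/dY = 7.25/Y = 0.000155223 at this income.
η = (dQ/dY)·(Y/Q) = 0.000155223 × (46707/26.949) = 0.269.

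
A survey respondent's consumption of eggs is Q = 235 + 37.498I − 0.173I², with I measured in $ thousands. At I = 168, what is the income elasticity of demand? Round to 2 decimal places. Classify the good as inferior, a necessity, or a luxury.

-2.10 (inferior good)

At I = 168: Q = 1651.9120.
dQ/dI = 37.498 − 0.346I = -20.63000.
η = (dQ/dI)·(I/Q) = -20.63000 × (168/1651.9120) = -2.10.
η < 0 ⇒ inferior good.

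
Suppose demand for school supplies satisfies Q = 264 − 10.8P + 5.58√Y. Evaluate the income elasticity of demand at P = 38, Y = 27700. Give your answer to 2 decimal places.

At P = 38, Y = 27700: Q = 782.297.
Holding P constant, ∂Q/∂Y = 5.58/(2√Y) = 0.0167635.
η_Y = (∂Q/∂Y)·(Y/Q) = 0.0167635 × (27700/782.297) = 0.59.

0.59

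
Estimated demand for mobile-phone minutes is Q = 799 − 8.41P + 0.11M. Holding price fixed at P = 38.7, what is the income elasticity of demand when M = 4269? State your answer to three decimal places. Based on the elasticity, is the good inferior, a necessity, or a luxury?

At P = 38.7, M = 4269: Q = 943.123.
Holding P constant, ∂Q/∂M = 0.11.
η_M = (∂Q/∂M)·(M/Q) = 0.11 × (4269/943.123) = 0.498.
Since 0 < η < 1, this is a necessity.

0.498 (necessity)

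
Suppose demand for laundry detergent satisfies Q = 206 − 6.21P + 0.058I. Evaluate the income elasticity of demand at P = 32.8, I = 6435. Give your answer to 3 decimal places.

At P = 32.8, I = 6435: Q = 375.542.
Holding P constant, ∂Q/∂I = 0.058.
η_I = (∂Q/∂I)·(I/Q) = 0.058 × (6435/375.542) = 0.994.

0.994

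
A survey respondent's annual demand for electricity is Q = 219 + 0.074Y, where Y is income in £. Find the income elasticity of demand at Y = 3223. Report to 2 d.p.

At Y = 3223: Q = 457.502.
dQ/dY = 0.074.
η = (dQ/dY)·(Y/Q) = 0.074 × (3223/457.502) = 0.52.

0.52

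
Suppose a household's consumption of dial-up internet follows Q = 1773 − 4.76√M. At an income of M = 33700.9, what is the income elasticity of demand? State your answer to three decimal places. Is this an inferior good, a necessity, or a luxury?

At M = 33700.9: Q = 899.168.
dQ/dM = -4.76/(2√M) = -0.0129645 at this income.
η = (dQ/dM)·(M/Q) = -0.0129645 × (33700.9/899.168) = -0.486.
Since η < 0, the good is an inferior good.

-0.486 (inferior good)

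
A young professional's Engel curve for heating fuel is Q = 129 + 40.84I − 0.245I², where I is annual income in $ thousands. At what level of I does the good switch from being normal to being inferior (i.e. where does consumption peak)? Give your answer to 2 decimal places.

dQ/dI = 40.84 − 0.49I.
The good is inferior where dQ/dI < 0. Setting dQ/dI = 0 gives I = 40.84 / 0.49 = 83.35.

83.35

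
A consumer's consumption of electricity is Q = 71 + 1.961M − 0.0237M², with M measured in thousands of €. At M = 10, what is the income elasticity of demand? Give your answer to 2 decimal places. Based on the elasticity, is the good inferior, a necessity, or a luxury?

At M = 10: Q = 88.2400.
dQ/dM = 1.961 − 0.0474M = 1.48700.
η = (dQ/dM)·(M/Q) = 1.48700 × (10/88.2400) = 0.17.
0 < η < 1 ⇒ necessity.

0.17 (necessity)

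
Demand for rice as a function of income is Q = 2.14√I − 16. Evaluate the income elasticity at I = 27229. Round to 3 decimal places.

At I = 27229: Q = 337.126.
dQ/dI = 2.14/(2√I) = 0.00648437 at this income.
η = (dQ/dI)·(I/Q) = 0.00648437 × (27229/337.126) = 0.524.

0.524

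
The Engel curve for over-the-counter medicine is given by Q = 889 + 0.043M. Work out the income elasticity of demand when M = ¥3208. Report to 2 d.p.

At M = 3208: Q = 1026.944.
dQ/dM = 0.043.
η = (dQ/dM)·(M/Q) = 0.043 × (3208/1026.944) = 0.13.

0.13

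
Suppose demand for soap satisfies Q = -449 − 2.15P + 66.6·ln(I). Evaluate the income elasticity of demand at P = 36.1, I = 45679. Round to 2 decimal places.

At P = 36.1, I = 45679: Q = 187.963.
Holding P constant, ∂Q/∂I = 66.6/I = 0.001458.
η_I = (∂Q/∂I)·(I/Q) = 0.001458 × (45679/187.963) = 0.35.

0.35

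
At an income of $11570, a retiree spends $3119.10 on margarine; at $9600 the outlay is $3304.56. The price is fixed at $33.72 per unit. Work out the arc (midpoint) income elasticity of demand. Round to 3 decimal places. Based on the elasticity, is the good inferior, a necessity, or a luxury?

-0.310 (inferior good)

With a constant price, Q₁ = 3119.10/33.72 = 92.500 and Q₂ = 3304.56/33.72 = 98.000 (equivalently, work directly with expenditure since P cancels).
Midpoint %ΔQ = (3304.56 − 3119.10)/3211.83 = 0.05774; midpoint %ΔI = (9600 − 11570)/10585 = -0.18611.
η = 0.05774 / -0.18611 = -0.310.
η < 0 ⇒ inferior good.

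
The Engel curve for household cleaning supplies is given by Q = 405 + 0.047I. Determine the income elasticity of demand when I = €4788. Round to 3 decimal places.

0.357

At I = 4788: Q = 630.036.
dQ/dI = 0.047.
η = (dQ/dI)·(I/Q) = 0.047 × (4788/630.036) = 0.357.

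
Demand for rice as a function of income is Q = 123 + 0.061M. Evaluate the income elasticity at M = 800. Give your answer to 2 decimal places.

0.28

At M = 800: Q = 171.800.
dQ/dM = 0.061.
η = (dQ/dM)·(M/Q) = 0.061 × (800/171.800) = 0.28.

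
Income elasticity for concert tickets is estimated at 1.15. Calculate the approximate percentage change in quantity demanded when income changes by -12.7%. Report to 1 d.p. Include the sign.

-14.6%

%ΔQ ≈ η × %ΔI = 1.15 × (-12.7%) = -14.6%.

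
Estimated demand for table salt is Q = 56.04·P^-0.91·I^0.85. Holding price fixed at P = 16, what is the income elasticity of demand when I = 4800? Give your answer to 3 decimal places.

For a multiplicative demand Q = A·P^α·I^β, the income elasticity is β everywhere.
Here β = 0.85, so η = 0.850.

0.850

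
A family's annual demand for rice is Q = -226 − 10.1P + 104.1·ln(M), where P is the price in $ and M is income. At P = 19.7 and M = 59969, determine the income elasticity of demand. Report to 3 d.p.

0.145

At P = 19.7, M = 59969: Q = 720.295.
Holding P constant, ∂Q/∂M = 104.1/M = 0.0017359.
η_M = (∂Q/∂M)·(M/Q) = 0.0017359 × (59969/720.295) = 0.145.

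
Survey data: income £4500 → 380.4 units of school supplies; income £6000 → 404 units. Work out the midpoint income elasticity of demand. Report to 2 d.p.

0.21

ΔQ = 404 − 380.4 = 23.6; midpoint Q̄ = (380.4 + 404)/2 = 392.2.
ΔI = 6000 − 4500 = 1500; midpoint Ī = (4500 + 6000)/2 = 5250.
η = (ΔQ/Q̄) ÷ (ΔI/Ī) = (23.6/392.2) ÷ (1500/5250) = 0.21.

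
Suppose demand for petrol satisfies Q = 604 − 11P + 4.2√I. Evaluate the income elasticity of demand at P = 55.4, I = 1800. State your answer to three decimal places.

At P = 55.4, I = 1800: Q = 172.791.
Holding P constant, ∂Q/∂I = 4.2/(2√I) = 0.0494975.
η_I = (∂Q/∂I)·(I/Q) = 0.0494975 × (1800/172.791) = 0.516.

0.516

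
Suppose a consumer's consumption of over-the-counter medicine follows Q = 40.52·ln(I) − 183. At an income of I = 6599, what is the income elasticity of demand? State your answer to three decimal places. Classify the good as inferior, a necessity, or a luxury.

0.234 (necessity)

At I = 6599: Q = 173.360.
dQ/dI = 40.52/I = 0.00614032 at this income.
η = (dQ/dI)·(I/Q) = 0.00614032 × (6599/173.360) = 0.234.
Since 0 < η < 1, the good is a necessity.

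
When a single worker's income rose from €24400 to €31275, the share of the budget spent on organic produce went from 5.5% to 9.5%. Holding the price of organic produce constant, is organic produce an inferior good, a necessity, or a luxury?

The budget share rises as income rises, so η > 1.

luxury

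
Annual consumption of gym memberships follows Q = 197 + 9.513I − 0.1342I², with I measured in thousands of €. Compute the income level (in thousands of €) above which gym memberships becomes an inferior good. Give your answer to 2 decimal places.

35.44

dQ/dI = 9.513 − 0.2684I.
The good is inferior where dQ/dI < 0. Setting dQ/dI = 0 gives I = 9.513 / 0.2684 = 35.44.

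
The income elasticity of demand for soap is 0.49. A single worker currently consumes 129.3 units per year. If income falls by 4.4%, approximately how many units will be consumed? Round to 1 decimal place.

%ΔQ ≈ η × %ΔI = 0.49 × (-4.4%) = -2.156%.
New Q ≈ 129.3 × (1 − 0.02156) = 126.5.

126.5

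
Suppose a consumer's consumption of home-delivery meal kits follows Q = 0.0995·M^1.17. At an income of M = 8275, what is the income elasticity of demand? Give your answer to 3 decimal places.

For Q = A·M^β the income elasticity is constant and equal to β.
Here β = 1.17, so η = 1.170.

1.170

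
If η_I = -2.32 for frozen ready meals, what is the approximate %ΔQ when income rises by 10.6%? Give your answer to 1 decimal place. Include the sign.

%ΔQ ≈ η × %ΔI = -2.32 × 10.6% = -24.6%.

-24.6%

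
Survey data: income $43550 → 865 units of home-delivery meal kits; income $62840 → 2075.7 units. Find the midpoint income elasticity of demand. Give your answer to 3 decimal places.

ΔQ = 2075.7 − 865 = 1210.7; midpoint Q̄ = (865 + 2075.7)/2 = 1470.35.
ΔI = 62840 − 43550 = 19290; midpoint Ī = (43550 + 62840)/2 = 53195.
η = (ΔQ/Q̄) ÷ (ΔI/Ī) = (1210.7/1470.35) ÷ (19290/53195) = 2.271.

2.271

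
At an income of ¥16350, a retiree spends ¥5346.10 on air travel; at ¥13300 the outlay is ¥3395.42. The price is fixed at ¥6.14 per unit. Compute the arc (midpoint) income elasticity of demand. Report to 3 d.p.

2.169

With a constant price, Q₁ = 5346.10/6.14 = 870.700 and Q₂ = 3395.42/6.14 = 553.000 (equivalently, work directly with expenditure since P cancels).
Midpoint %ΔQ = (3395.42 − 5346.10)/4370.76 = -0.44630; midpoint %ΔI = (13300 − 16350)/14825 = -0.20573.
η = -0.44630 / -0.20573 = 2.169.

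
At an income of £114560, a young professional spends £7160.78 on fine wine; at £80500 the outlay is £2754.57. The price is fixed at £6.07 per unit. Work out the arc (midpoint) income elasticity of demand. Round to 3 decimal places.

With a constant price, Q₁ = 7160.78/6.07 = 1179.700 and Q₂ = 2754.57/6.07 = 453.801 (equivalently, work directly with expenditure since P cancels).
Midpoint %ΔQ = (2754.57 − 7160.78)/4957.68 = -0.88877; midpoint %ΔI = (80500 − 114560)/97530 = -0.34923.
η = -0.88877 / -0.34923 = 2.545.

2.545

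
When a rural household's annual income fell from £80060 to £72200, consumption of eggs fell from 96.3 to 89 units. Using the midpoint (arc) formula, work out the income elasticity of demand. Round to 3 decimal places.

ΔQ = 89 − 96.3 = -7.3; midpoint Q̄ = (96.3 + 89)/2 = 92.65.
ΔI = 72200 − 80060 = -7860; midpoint Ī = (80060 + 72200)/2 = 76130.
η = (ΔQ/Q̄) ÷ (ΔI/Ī) = (-7.3/92.65) ÷ (-7860/76130) = 0.763.

0.763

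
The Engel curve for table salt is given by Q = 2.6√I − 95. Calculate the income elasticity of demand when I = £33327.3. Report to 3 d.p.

At I = 33327.3: Q = 379.650.
dQ/dI = 2.6/(2√I) = 0.00712104 at this income.
η = (dQ/dI)·(I/Q) = 0.00712104 × (33327.3/379.650) = 0.625.

0.625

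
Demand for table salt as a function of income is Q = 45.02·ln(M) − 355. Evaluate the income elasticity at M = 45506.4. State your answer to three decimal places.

At M = 45506.4: Q = 127.867.
dQ/dM = 45.02/M = 0.000989311 at this income.
η = (dQ/dM)·(M/Q) = 0.000989311 × (45506.4/127.867) = 0.352.

0.352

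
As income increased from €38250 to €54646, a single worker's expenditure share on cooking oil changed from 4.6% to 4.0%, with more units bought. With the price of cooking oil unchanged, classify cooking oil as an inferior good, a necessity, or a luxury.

necessity

Quantity rises but the budget share falls as income rises, so 0 < η < 1.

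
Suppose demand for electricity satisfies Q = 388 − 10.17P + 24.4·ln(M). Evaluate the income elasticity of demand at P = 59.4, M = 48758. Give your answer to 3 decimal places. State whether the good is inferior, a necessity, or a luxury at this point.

0.516 (necessity)

At P = 59.4, M = 48758: Q = 47.291.
Holding P constant, ∂Q/∂M = 24.4/M = 0.000500431.
η_M = (∂Q/∂M)·(M/Q) = 0.000500431 × (48758/47.291) = 0.516.
Since 0 < η < 1, this is a necessity.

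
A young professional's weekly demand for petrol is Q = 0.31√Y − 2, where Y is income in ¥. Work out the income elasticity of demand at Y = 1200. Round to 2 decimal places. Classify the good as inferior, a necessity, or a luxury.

0.61 (necessity)

At Y = 1200: Q = 8.739.
dQ/dY = 0.31/(2√Y) = 0.00447446 at this income.
η = (dQ/dY)·(Y/Q) = 0.00447446 × (1200/8.739) = 0.61.
Since 0 < η < 1, the good is a necessity.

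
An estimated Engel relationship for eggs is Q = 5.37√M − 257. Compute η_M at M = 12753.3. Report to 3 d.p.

At M = 12753.3: Q = 349.437.
dQ/dM = 5.37/(2√M) = 0.0237757 at this income.
η = (dQ/dM)·(M/Q) = 0.0237757 × (12753.3/349.437) = 0.868.

0.868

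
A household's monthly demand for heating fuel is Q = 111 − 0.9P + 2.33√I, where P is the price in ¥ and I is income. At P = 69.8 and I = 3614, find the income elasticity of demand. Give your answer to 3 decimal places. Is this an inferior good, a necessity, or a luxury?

0.372 (necessity)

At P = 69.8, I = 3614: Q = 188.252.
Holding P constant, ∂Q/∂I = 2.33/(2√I) = 0.019379.
η_I = (∂Q/∂I)·(I/Q) = 0.019379 × (3614/188.252) = 0.372.
Since 0 < η < 1, this is a necessity.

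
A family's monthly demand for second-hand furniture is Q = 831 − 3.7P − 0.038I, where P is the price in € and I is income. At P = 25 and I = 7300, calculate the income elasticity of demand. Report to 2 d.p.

At P = 25, I = 7300: Q = 461.100.
Holding P constant, ∂Q/∂I = −0.038.
η_I = (∂Q/∂I)·(I/Q) = -0.038 × (7300/461.100) = -0.60.

-0.60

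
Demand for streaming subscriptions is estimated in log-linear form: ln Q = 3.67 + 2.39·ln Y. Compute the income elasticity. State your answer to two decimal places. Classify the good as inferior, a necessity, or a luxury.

In a log-linear demand, the coefficient on ln Y is the income elasticity.
So η = 2.39.
η > 1 ⇒ luxury.

2.39 (luxury)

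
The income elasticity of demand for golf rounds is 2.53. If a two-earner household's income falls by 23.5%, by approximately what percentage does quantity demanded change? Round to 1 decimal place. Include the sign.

%ΔQ ≈ η × %ΔI = 2.53 × (-23.5%) = -59.5%.

-59.5%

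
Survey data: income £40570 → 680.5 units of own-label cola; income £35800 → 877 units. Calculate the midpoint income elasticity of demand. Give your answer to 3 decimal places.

-2.020

ΔQ = 877 − 680.5 = 196.5; midpoint Q̄ = (680.5 + 877)/2 = 778.75.
ΔI = 35800 − 40570 = -4770; midpoint Ī = (40570 + 35800)/2 = 38185.
η = (ΔQ/Q̄) ÷ (ΔI/Ī) = (196.5/778.75) ÷ (-4770/38185) = -2.020.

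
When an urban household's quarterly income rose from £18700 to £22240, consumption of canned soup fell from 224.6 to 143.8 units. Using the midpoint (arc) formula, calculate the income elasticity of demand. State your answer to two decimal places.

ΔQ = 143.8 − 224.6 = -80.8; midpoint Q̄ = (224.6 + 143.8)/2 = 184.2.
ΔI = 22240 − 18700 = 3540; midpoint Ī = (18700 + 22240)/2 = 20470.
η = (ΔQ/Q̄) ÷ (ΔI/Ī) = (-80.8/184.2) ÷ (3540/20470) = -2.54.

-2.54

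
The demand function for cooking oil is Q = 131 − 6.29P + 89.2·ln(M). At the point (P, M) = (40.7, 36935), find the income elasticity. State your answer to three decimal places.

0.110

At P = 40.7, M = 36935: Q = 813.106.
Holding P constant, ∂Q/∂M = 89.2/M = 0.00241505.
η_M = (∂Q/∂M)·(M/Q) = 0.00241505 × (36935/813.106) = 0.110.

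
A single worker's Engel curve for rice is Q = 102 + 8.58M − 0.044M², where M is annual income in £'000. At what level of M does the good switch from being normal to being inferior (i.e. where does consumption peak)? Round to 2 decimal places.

dQ/dM = 8.58 − 0.088M.
The good is inferior where dQ/dM < 0. Setting dQ/dM = 0 gives M = 8.58 / 0.088 = 97.50.

97.50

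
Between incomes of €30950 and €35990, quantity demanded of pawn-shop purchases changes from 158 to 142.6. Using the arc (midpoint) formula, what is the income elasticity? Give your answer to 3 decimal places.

-0.680

ΔQ = 142.6 − 158 = -15.4; midpoint Q̄ = (158 + 142.6)/2 = 150.3.
ΔI = 35990 − 30950 = 5040; midpoint Ī = (30950 + 35990)/2 = 33470.
η = (ΔQ/Q̄) ÷ (ΔI/Ī) = (-15.4/150.3) ÷ (5040/33470) = -0.680.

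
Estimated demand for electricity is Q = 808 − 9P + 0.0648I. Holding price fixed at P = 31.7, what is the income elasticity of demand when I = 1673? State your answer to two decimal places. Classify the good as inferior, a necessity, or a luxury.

At P = 31.7, I = 1673: Q = 631.110.
Holding P constant, ∂Q/∂I = 0.0648.
η_I = (∂Q/∂I)·(I/Q) = 0.0648 × (1673/631.110) = 0.17.
Since 0 < η < 1, this is a necessity.

0.17 (necessity)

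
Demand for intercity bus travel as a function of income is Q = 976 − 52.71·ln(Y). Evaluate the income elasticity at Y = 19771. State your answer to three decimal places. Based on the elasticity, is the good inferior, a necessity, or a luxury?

-0.116 (inferior good)

At Y = 19771: Q = 454.594.
dQ/dY = -52.71/Y = -0.00266603 at this income.
η = (dQ/dY)·(Y/Q) = -0.00266603 × (19771/454.594) = -0.116.
Since η < 0, the good is an inferior good.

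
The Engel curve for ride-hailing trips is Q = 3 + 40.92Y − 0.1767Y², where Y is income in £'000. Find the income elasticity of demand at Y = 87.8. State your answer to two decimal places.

At Y = 87.8: Q = 2233.6240.
dQ/dY = 40.92 − 0.3534Y = 9.89148.
η = (dQ/dY)·(Y/Q) = 9.89148 × (87.8/2233.6240) = 0.39.

0.39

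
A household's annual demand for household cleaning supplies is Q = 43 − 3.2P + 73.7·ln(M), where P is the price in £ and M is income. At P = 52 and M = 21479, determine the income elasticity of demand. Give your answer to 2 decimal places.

At P = 52, M = 21479: Q = 611.745.
Holding P constant, ∂Q/∂M = 73.7/M = 0.00343126.
η_M = (∂Q/∂M)·(M/Q) = 0.00343126 × (21479/611.745) = 0.12.

0.12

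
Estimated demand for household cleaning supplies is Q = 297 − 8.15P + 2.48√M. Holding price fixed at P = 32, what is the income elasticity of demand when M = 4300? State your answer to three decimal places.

0.409

At P = 32, M = 4300: Q = 198.824.
Holding P constant, ∂Q/∂M = 2.48/(2√M) = 0.0189098.
η_M = (∂Q/∂M)·(M/Q) = 0.0189098 × (4300/198.824) = 0.409.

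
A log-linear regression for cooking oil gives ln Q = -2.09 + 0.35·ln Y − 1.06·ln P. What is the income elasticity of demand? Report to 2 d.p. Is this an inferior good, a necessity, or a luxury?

In a log-linear demand, the coefficient on ln Y is the income elasticity.
So η = 0.35.
0 < η < 1 ⇒ necessity.

0.35 (necessity)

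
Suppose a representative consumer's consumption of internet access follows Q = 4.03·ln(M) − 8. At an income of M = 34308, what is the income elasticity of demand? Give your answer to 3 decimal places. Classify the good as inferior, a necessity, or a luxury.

0.118 (necessity)

At M = 34308: Q = 34.086.
dQ/dM = 4.03/M = 0.000117465 at this income.
η = (dQ/dM)·(M/Q) = 0.000117465 × (34308/34.086) = 0.118.
Since 0 < η < 1, the good is a necessity.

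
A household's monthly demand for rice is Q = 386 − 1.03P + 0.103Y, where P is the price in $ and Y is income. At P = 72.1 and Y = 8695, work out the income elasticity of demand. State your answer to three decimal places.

0.742

At P = 72.1, Y = 8695: Q = 1207.322.
Holding P constant, ∂Q/∂Y = 0.103.
η_Y = (∂Q/∂Y)·(Y/Q) = 0.103 × (8695/1207.322) = 0.742.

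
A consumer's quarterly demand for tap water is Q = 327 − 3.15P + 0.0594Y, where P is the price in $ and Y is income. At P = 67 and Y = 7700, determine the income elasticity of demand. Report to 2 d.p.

At P = 67, Y = 7700: Q = 573.330.
Holding P constant, ∂Q/∂Y = 0.0594.
η_Y = (∂Q/∂Y)·(Y/Q) = 0.0594 × (7700/573.330) = 0.80.

0.80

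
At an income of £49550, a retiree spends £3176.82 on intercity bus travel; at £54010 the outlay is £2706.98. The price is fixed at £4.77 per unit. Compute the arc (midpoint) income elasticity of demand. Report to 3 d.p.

With a constant price, Q₁ = 3176.82/4.77 = 666.000 and Q₂ = 2706.98/4.77 = 567.501 (equivalently, work directly with expenditure since P cancels).
Midpoint %ΔQ = (2706.98 − 3176.82)/2941.90 = -0.15971; midpoint %ΔI = (54010 − 49550)/51780 = 0.08613.
η = -0.15971 / 0.08613 = -1.854.

-1.854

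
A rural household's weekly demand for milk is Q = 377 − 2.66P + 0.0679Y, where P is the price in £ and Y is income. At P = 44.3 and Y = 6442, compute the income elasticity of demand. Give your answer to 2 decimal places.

At P = 44.3, Y = 6442: Q = 696.574.
Holding P constant, ∂Q/∂Y = 0.0679.
η_Y = (∂Q/∂Y)·(Y/Q) = 0.0679 × (6442/696.574) = 0.63.

0.63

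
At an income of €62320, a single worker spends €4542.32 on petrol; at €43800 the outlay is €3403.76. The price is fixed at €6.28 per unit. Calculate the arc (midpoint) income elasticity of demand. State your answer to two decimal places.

0.82

With a constant price, Q₁ = 4542.32/6.28 = 723.299 and Q₂ = 3403.76/6.28 = 542.000 (equivalently, work directly with expenditure since P cancels).
Midpoint %ΔQ = (3403.76 − 4542.32)/3973.04 = -0.28657; midpoint %ΔI = (43800 − 62320)/53060 = -0.34904.
η = -0.28657 / -0.34904 = 0.82.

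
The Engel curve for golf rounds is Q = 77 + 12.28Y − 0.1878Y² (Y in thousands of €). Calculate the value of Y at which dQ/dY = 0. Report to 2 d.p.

dQ/dY = 12.28 − 0.3756Y.
The good is inferior where dQ/dY < 0. Setting dQ/dY = 0 gives Y = 12.28 / 0.3756 = 32.69.

32.69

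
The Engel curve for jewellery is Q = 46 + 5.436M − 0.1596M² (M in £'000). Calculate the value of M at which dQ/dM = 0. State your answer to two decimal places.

17.03

dQ/dM = 5.436 − 0.3192M.
The good is inferior where dQ/dM < 0. Setting dQ/dM = 0 gives M = 5.436 / 0.3192 = 17.03.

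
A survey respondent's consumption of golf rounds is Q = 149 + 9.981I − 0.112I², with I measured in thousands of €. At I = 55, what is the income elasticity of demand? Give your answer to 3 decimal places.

-0.358

At I = 55: Q = 359.1550.
dQ/dI = 9.981 − 0.224I = -2.33900.
η = (dQ/dI)·(I/Q) = -2.33900 × (55/359.1550) = -0.358.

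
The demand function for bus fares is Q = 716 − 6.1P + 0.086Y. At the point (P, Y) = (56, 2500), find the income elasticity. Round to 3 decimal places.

At P = 56, Y = 2500: Q = 589.400.
Holding P constant, ∂Q/∂Y = 0.086.
η_Y = (∂Q/∂Y)·(Y/Q) = 0.086 × (2500/589.400) = 0.365.

0.365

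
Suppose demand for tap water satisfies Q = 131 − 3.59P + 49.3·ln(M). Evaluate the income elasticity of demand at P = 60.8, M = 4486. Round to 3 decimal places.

0.151

At P = 60.8, M = 4486: Q = 327.278.
Holding P constant, ∂Q/∂M = 49.3/M = 0.0109897.
η_M = (∂Q/∂M)·(M/Q) = 0.0109897 × (4486/327.278) = 0.151.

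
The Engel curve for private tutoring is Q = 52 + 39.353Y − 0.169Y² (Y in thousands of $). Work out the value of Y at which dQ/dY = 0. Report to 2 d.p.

116.43

dQ/dY = 39.353 − 0.338Y.
The good is inferior where dQ/dY < 0. Setting dQ/dY = 0 gives Y = 39.353 / 0.338 = 116.43.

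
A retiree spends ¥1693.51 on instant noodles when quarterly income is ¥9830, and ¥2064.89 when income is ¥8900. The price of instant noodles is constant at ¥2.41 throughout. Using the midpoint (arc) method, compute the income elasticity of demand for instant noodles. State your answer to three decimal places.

-1.990

With a constant price, Q₁ = 1693.51/2.41 = 702.701 and Q₂ = 2064.89/2.41 = 856.801 (equivalently, work directly with expenditure since P cancels).
Midpoint %ΔQ = (2064.89 − 1693.51)/1879.20 = 0.19763; midpoint %ΔI = (8900 − 9830)/9365 = -0.09931.
η = 0.19763 / -0.09931 = -1.990.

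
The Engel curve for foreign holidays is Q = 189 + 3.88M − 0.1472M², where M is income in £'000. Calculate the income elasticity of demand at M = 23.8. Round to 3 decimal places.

At M = 23.8: Q = 197.9640.
dQ/dM = 3.88 − 0.2944M = -3.12672.
η = (dQ/dM)·(M/Q) = -3.12672 × (23.8/197.9640) = -0.376.

-0.376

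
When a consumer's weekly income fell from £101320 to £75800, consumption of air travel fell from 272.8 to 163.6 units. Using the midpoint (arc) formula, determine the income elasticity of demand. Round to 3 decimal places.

1.737

ΔQ = 163.6 − 272.8 = -109.2; midpoint Q̄ = (272.8 + 163.6)/2 = 218.2.
ΔI = 75800 − 101320 = -25520; midpoint Ī = (101320 + 75800)/2 = 88560.
η = (ΔQ/Q̄) ÷ (ΔI/Ī) = (-109.2/218.2) ÷ (-25520/88560) = 1.737.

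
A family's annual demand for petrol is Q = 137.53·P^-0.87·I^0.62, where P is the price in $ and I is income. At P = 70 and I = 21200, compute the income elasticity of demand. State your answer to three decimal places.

0.620

For a multiplicative demand Q = A·P^α·I^β, the income elasticity is β everywhere.
Here β = 0.62, so η = 0.620.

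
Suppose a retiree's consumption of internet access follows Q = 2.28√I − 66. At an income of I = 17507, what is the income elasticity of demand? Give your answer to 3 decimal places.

0.640

At I = 17507: Q = 235.676.
dQ/dI = 2.28/(2√I) = 0.00861587 at this income.
η = (dQ/dI)·(I/Q) = 0.00861587 × (17507/235.676) = 0.640.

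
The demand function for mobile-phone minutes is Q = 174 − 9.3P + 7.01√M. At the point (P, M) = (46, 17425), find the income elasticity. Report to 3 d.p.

0.689

At P = 46, M = 17425: Q = 671.547.
Holding P constant, ∂Q/∂M = 7.01/(2√M) = 0.0265523.
η_M = (∂Q/∂M)·(M/Q) = 0.0265523 × (17425/671.547) = 0.689.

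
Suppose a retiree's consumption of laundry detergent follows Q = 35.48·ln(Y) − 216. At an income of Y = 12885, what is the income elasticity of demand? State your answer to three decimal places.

0.296

At Y = 12885: Q = 119.776.
dQ/dY = 35.48/Y = 0.00275359 at this income.
η = (dQ/dY)·(Y/Q) = 0.00275359 × (12885/119.776) = 0.296.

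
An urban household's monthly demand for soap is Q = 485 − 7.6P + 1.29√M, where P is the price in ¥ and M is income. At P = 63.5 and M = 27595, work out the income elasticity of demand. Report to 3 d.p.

0.494

At P = 63.5, M = 27595: Q = 216.691.
Holding P constant, ∂Q/∂M = 1.29/(2√M) = 0.0038828.
η_M = (∂Q/∂M)·(M/Q) = 0.0038828 × (27595/216.691) = 0.494.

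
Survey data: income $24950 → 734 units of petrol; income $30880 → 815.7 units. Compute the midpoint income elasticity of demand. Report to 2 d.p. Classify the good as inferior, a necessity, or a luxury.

0.50 (necessity)

ΔQ = 815.7 − 734 = 81.7; midpoint Q̄ = (734 + 815.7)/2 = 774.85.
ΔI = 30880 − 24950 = 5930; midpoint Ī = (24950 + 30880)/2 = 27915.
η = (ΔQ/Q̄) ÷ (ΔI/Ī) = (81.7/774.85) ÷ (5930/27915) = 0.50.
0 < η < 1 ⇒ necessity.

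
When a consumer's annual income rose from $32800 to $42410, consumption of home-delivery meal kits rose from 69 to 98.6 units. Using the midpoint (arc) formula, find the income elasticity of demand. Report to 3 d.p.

1.382

ΔQ = 98.6 − 69 = 29.6; midpoint Q̄ = (69 + 98.6)/2 = 83.8.
ΔI = 42410 − 32800 = 9610; midpoint Ī = (32800 + 42410)/2 = 37605.
η = (ΔQ/Q̄) ÷ (ΔI/Ī) = (29.6/83.8) ÷ (9610/37605) = 1.382.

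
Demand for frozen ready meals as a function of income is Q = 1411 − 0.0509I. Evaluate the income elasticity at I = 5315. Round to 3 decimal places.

-0.237

At I = 5315: Q = 1140.467.
dQ/dI = −0.0509.
η = (dQ/dI)·(I/Q) = -0.0509 × (5315/1140.467) = -0.237.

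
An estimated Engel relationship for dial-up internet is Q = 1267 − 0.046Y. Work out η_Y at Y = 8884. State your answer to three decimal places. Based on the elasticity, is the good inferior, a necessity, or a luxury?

-0.476 (inferior good)

At Y = 8884: Q = 858.336.
dQ/dY = −0.046.
η = (dQ/dY)·(Y/Q) = -0.046 × (8884/858.336) = -0.476.
Since η < 0, the good is an inferior good.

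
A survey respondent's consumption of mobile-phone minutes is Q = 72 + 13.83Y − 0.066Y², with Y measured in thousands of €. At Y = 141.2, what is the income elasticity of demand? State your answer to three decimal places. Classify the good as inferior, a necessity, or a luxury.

At Y = 141.2: Q = 708.9250.
dQ/dY = 13.83 − 0.132Y = -4.80840.
η = (dQ/dY)·(Y/Q) = -4.80840 × (141.2/708.9250) = -0.958.
η < 0 ⇒ inferior good.

-0.958 (inferior good)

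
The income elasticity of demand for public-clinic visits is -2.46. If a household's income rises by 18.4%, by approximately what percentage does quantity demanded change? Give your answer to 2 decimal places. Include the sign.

-45.26%

%ΔQ ≈ η × %ΔI = -2.46 × 18.4% = -45.26%.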